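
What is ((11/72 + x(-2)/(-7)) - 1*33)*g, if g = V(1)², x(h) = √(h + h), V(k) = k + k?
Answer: -2365/18 - 8*I/7 ≈ -131.39 - 1.1429*I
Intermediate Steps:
V(k) = 2*k
x(h) = √2*√h (x(h) = √(2*h) = √2*√h)
g = 4 (g = (2*1)² = 2² = 4)
((11/72 + x(-2)/(-7)) - 1*33)*g = ((11/72 + (√2*√(-2))/(-7)) - 1*33)*4 = ((11*(1/72) + (√2*(I*√2))*(-⅐)) - 33)*4 = ((11/72 + (2*I)*(-⅐)) - 33)*4 = ((11/72 - 2*I/7) - 33)*4 = (-2365/72 - 2*I/7)*4 = -2365/18 - 8*I/7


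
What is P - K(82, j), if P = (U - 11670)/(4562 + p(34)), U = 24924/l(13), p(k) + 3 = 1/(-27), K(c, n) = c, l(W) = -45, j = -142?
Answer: -26058971/307730 ≈ -84.681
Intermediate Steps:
p(k) = -82/27 (p(k) = -3 + 1/(-27) = -3 - 1/27 = -82/27)
U = -8308/15 (U = 24924/(-45) = 24924*(-1/45) = -8308/15 ≈ -553.87)
P = -825111/307730 (P = (-8308/15 - 11670)/(4562 - 82/27) = -183358/(15*123092/27) = -183358/15*27/123092 = -825111/307730 ≈ -2.6813)
P - K(82, j) = -825111/307730 - 1*82 = -825111/307730 - 82 = -26058971/307730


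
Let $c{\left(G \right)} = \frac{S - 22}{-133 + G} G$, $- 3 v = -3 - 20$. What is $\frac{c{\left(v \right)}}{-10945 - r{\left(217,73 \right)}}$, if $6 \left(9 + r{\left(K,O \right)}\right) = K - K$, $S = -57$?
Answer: $- \frac{1817}{4111936} \approx -0.00044188$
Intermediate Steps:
$r{\left(K,O \right)} = -9$ ($r{\left(K,O \right)} = -9 + \frac{K - K}{6} = -9 + \frac{1}{6} \cdot 0 = -9 + 0 = -9$)
$v = \frac{23}{3}$ ($v = - \frac{-3 - 20}{3} = \left(- \frac{1}{3}\right) \left(-23\right) = \frac{23}{3} \approx 7.6667$)
$c{\left(G \right)} = - \frac{79 G}{-133 + G}$ ($c{\left(G \right)} = \frac{-57 - 22}{-133 + G} G = - \frac{79}{-133 + G} G = - \frac{79 G}{-133 + G}$)
$\frac{c{\left(v \right)}}{-10945 - r{\left(217,73 \right)}} = \frac{\left(-79\right) \frac{23}{3} \frac{1}{-133 + \frac{23}{3}}}{-10945 - -9} = \frac{\left(-79\right) \frac{23}{3} \frac{1}{- \frac{376}{3}}}{-10945 + 9} = \frac{\left(-79\right) \frac{23}{3} \left(- \frac{3}{376}\right)}{-10936} = \frac{1817}{376} \left(- \frac{1}{10936}\right) = - \frac{1817}{4111936}$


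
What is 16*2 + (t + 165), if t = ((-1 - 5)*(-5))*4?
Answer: 317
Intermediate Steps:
t = 120 (t = -6*(-5)*4 = 30*4 = 120)
16*2 + (t + 165) = 16*2 + (120 + 165) = 32 + 285 = 317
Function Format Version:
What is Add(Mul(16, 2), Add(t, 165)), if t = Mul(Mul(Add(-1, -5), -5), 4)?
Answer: 317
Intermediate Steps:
t = 120 (t = Mul(Mul(-6, -5), 4) = Mul(30, 4) = 120)
Add(Mul(16, 2), Add(t, 165)) = Add(Mul(16, 2), Add(120, 165)) = Add(32, 285) = 317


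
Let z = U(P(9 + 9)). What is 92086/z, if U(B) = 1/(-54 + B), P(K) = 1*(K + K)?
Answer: -1657548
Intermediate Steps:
P(K) = 2*K (P(K) = 1*(2*K) = 2*K)
z = -1/18 (z = 1/(-54 + 2*(9 + 9)) = 1/(-54 + 2*18) = 1/(-54 + 36) = 1/(-18) = -1/18 ≈ -0.055556)
92086/z = 92086/(-1/18) = 92086*(-18) = -1657548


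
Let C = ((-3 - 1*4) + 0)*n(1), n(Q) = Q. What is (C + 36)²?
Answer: 841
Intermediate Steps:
C = -7 (C = ((-3 - 1*4) + 0)*1 = ((-3 - 4) + 0)*1 = (-7 + 0)*1 = -7*1 = -7)
(C + 36)² = (-7 + 36)² = 29² = 841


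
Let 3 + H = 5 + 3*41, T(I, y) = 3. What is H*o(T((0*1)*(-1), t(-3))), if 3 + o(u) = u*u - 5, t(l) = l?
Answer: 125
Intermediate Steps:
o(u) = -8 + u² (o(u) = -3 + (u*u - 5) = -3 + (u² - 5) = -3 + (-5 + u²) = -8 + u²)
H = 125 (H = -3 + (5 + 3*41) = -3 + (5 + 123) = -3 + 128 = 125)
H*o(T((0*1)*(-1), t(-3))) = 125*(-8 + 3²) = 125*(-8 + 9) = 125*1 = 125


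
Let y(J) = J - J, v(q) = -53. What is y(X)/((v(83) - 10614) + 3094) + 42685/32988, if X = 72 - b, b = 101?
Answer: 42685/32988 ≈ 1.2940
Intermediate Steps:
X = -29 (X = 72 - 1*101 = 72 - 101 = -29)
y(J) = 0
y(X)/((v(83) - 10614) + 3094) + 42685/32988 = 0/((-53 - 10614) + 3094) + 42685/32988 = 0/(-10667 + 3094) + 42685*(1/32988) = 0/(-7573) + 42685/32988 = 0*(-1/7573) + 42685/32988 = 0 + 42685/32988 = 42685/32988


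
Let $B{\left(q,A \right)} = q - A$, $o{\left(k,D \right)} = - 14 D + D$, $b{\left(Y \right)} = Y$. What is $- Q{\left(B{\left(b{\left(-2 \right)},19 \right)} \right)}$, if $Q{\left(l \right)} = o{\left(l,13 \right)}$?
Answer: $169$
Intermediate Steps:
$o{\left(k,D \right)} = - 13 D$
$Q{\left(l \right)} = -169$ ($Q{\left(l \right)} = \left(-13\right) 13 = -169$)
$- Q{\left(B{\left(b{\left(-2 \right)},19 \right)} \right)} = \left(-1\right) \left(-169\right) = 169$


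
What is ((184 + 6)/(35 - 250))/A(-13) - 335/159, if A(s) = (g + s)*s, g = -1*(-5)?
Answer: -752081/355524 ≈ -2.1154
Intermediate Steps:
g = 5
A(s) = s*(5 + s) (A(s) = (5 + s)*s = s*(5 + s))
((184 + 6)/(35 - 250))/A(-13) - 335/159 = ((184 + 6)/(35 - 250))/((-13*(5 - 13))) - 335/159 = (190/(-215))/((-13*(-8))) - 335*1/159 = (190*(-1/215))/104 - 335/159 = -38/43*1/104 - 335/159 = -19/2236 - 335/159 = -752081/355524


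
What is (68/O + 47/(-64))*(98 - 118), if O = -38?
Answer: 15345/304 ≈ 50.477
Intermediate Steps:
(68/O + 47/(-64))*(98 - 118) = (68/(-38) + 47/(-64))*(98 - 118) = (68*(-1/38) + 47*(-1/64))*(-20) = (-34/19 - 47/64)*(-20) = -3069/1216*(-20) = 15345/304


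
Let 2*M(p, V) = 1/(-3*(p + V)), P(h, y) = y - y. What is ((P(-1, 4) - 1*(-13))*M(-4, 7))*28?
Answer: -182/9 ≈ -20.222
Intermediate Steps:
P(h, y) = 0
M(p, V) = 1/(2*(-3*V - 3*p)) (M(p, V) = 1/(2*((-3*(p + V)))) = 1/(2*((-3*(V + p)))) = 1/(2*(-3*V - 3*p)))
((P(-1, 4) - 1*(-13))*M(-4, 7))*28 = ((0 - 1*(-13))*(-1/(6*7 + 6*(-4))))*28 = ((0 + 13)*(-1/(42 - 24)))*28 = (13*(-1/18))*28 = -13/18*28 = -182/9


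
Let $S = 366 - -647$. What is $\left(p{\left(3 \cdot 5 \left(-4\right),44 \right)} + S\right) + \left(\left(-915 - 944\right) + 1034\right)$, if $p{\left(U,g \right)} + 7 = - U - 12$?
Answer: $229$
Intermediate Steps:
$S = 1013$ ($S = 366 + 647 = 1013$)
$p{\left(U,g \right)} = -19 - U$ ($p{\left(U,g \right)} = -7 - \left(12 + U\right) = -19 - U$)
$\left(p{\left(3 \cdot 5 \left(-4\right),44 \right)} + S\right) + \left(\left(-915 - 944\right) + 1034\right) = \left(\left(-19 - 3 \cdot 5 \left(-4\right)\right) + 1013\right) + \left(\left(-915 - 944\right) + 1034\right) = \left(\left(-19 - 15 \left(-4\right)\right) + 1013\right) + \left(-1859 + 1034\right) = \left(\left(-19 - -60\right) + 1013\right) - 825 = \left(\left(-19 + 60\right) + 1013\right) - 825 = \left(41 + 1013\right) - 825 = 1054 - 825 = 229$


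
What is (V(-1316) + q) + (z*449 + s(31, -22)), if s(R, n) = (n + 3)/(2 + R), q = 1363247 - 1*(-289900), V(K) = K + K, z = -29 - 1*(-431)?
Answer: 60423410/33 ≈ 1.8310e+6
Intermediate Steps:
z = 402 (z = -29 + 431 = 402)
V(K) = 2*K
q = 1653147 (q = 1363247 + 289900 = 1653147)
s(R, n) = (3 + n)/(2 + R)
(V(-1316) + q) + (z*449 + s(31, -22)) = (2*(-1316) + 1653147) + (402*449 + (3 - 22)/(2 + 31)) = (-2632 + 1653147) + (180498 - 19/33) = 1650515 + (180498 + (1/33)*(-19)) = 1650515 + (180498 - 19/33) = 1650515 + 5956415/33 = 60423410/33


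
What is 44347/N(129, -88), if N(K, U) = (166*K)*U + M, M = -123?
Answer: -44347/1884555 ≈ -0.023532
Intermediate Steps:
N(K, U) = -123 + 166*K*U (N(K, U) = (166*K)*U - 123 = 166*K*U - 123 = -123 + 166*K*U)
44347/N(129, -88) = 44347/(-123 + 166*129*(-88)) = 44347/(-123 - 1884432) = 44347/(-1884555) = 44347*(-1/1884555) = -44347/1884555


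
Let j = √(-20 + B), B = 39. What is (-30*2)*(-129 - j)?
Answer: 7740 + 60*√19 ≈ 8001.5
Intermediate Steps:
j = √19 (j = √(-20 + 39) = √19 ≈ 4.3589)
(-30*2)*(-129 - j) = (-30*2)*(-129 - √19) = -60*(-129 - √19) = 7740 + 60*√19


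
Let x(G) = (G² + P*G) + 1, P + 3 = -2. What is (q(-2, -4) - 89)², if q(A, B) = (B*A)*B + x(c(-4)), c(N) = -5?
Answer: 4900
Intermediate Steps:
P = -5 (P = -3 - 2 = -5)
x(G) = 1 + G² - 5*G (x(G) = (G² - 5*G) + 1 = 1 + G² - 5*G)
q(A, B) = 51 + A*B² (q(A, B) = (B*A)*B + (1 + (-5)² - 5*(-5)) = (A*B)*B + (1 + 25 + 25) = A*B² + 51 = 51 + A*B²)
(q(-2, -4) - 89)² = ((51 - 2*(-4)²) - 89)² = ((51 - 2*16) - 89)² = ((51 - 32) - 89)² = (19 - 89)² = (-70)² = 4900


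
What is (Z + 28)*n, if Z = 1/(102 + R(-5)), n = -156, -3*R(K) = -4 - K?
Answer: -1332708/305 ≈ -4369.5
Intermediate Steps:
R(K) = 4/3 + K/3 (R(K) = -(-4 - K)/3 = 4/3 + K/3)
Z = 3/305 (Z = 1/(102 + (4/3 + (⅓)*(-5))) = 1/(102 + (4/3 - 5/3)) = 1/(102 - ⅓) = 1/(305/3) = 3/305 ≈ 0.0098361)
(Z + 28)*n = (3/305 + 28)*(-156) = (8543/305)*(-156) = -1332708/305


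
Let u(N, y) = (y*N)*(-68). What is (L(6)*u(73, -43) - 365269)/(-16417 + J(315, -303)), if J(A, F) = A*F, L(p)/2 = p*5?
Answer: -12441851/111862 ≈ -111.22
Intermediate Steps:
L(p) = 10*p (L(p) = 2*(p*5) = 2*(5*p) = 10*p)
u(N, y) = -68*N*y (u(N, y) = (N*y)*(-68) = -68*N*y)
(L(6)*u(73, -43) - 365269)/(-16417 + J(315, -303)) = ((10*6)*(-68*73*(-43)) - 365269)/(-16417 + 315*(-303)) = (60*213452 - 365269)/(-16417 - 95445) = (12807120 - 365269)/(-111862) = 12441851*(-1/111862) = -12441851/111862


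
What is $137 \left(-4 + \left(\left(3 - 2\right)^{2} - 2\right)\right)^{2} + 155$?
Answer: $3580$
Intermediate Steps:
$137 \left(-4 + \left(\left(3 - 2\right)^{2} - 2\right)\right)^{2} + 155 = 137 \left(-4 - \left(2 - 1^{2}\right)\right)^{2} + 155 = 137 \left(-4 + \left(1 - 2\right)\right)^{2} + 155 = 137 \left(-4 - 1\right)^{2} + 155 = 137 \left(-5\right)^{2} + 155 = 137 \cdot 25 + 155 = 3425 + 155 = 3580$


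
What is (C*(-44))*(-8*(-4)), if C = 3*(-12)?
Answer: 50688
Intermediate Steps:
C = -36
(C*(-44))*(-8*(-4)) = (-36*(-44))*(-8*(-4)) = 1584*32 = 50688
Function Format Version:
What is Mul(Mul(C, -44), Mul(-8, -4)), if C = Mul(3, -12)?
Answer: 50688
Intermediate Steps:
C = -36
Mul(Mul(C, -44), Mul(-8, -4)) = Mul(Mul(-36, -44), Mul(-8, -4)) = Mul(1584, 32) = 50688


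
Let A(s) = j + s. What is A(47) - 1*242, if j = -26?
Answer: -221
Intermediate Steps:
A(s) = -26 + s
A(47) - 1*242 = (-26 + 47) - 1*242 = 21 - 242 = -221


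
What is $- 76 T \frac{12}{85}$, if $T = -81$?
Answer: $\frac{73872}{85} \approx 869.08$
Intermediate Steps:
$- 76 T \frac{12}{85} = \left(-76\right) \left(-81\right) \frac{12}{85} = 6156 \cdot 12 \cdot \frac{1}{85} = 6156 \cdot \frac{12}{85} = \frac{73872}{85}$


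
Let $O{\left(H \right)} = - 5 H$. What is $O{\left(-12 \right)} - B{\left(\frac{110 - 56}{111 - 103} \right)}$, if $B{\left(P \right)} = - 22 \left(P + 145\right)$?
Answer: $\frac{6797}{2} \approx 3398.5$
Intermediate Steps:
$B{\left(P \right)} = -3190 - 22 P$ ($B{\left(P \right)} = - 22 \left(145 + P\right) = -3190 - 22 P$)
$O{\left(-12 \right)} - B{\left(\frac{110 - 56}{111 - 103} \right)} = \left(-5\right) \left(-12\right) - \left(-3190 - 22 \frac{110 - 56}{111 - 103}\right) = 60 - \left(-3190 - 22 \cdot \frac{54}{8}\right) = 60 - \left(-3190 - 22 \cdot 54 \cdot \frac{1}{8}\right) = 60 - \left(-3190 - \frac{297}{2}\right) = 60 - - \frac{6677}{2} = 60 + \frac{6677}{2} = \frac{6797}{2}$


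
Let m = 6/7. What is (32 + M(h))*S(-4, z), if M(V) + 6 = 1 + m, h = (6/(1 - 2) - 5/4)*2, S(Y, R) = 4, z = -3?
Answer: 780/7 ≈ 111.43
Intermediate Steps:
m = 6/7 (m = 6*(⅐) = 6/7 ≈ 0.85714)
h = -29/2 (h = (6/(-1) - 5*¼)*2 = (6*(-1) - 5/4)*2 = (-6 - 5/4)*2 = -29/4*2 = -29/2 ≈ -14.500)
M(V) = -29/7 (M(V) = -6 + (1 + 6/7) = -6 + 13/7 = -29/7)
(32 + M(h))*S(-4, z) = (32 - 29/7)*4 = (195/7)*4 = 780/7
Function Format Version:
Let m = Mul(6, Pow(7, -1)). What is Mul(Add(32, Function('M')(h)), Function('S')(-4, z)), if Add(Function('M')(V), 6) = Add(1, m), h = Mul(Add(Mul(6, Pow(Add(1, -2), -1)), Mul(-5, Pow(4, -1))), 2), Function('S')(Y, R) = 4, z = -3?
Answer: Rational(780, 7) ≈ 111.43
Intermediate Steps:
m = Rational(6, 7) (m = Mul(6, Rational(1, 7)) = Rational(6, 7) ≈ 0.85714)
h = Rational(-29, 2) (h = Mul(Add(Mul(6, Pow(-1, -1)), Mul(-5, Rational(1, 4))), 2) = Mul(Add(Mul(6, -1), Rational(-5, 4)), 2) = Mul(Add(-6, Rational(-5, 4)), 2) = Mul(Rational(-29, 4), 2) = Rational(-29, 2) ≈ -14.500)
Function('M')(V) = Rational(-29, 7) (Function('M')(V) = Add(-6, Add(1, Rational(6, 7))) = Add(-6, Rational(13, 7)) = Rational(-29, 7))
Mul(Add(32, Function('M')(h)), Function('S')(-4, z)) = Mul(Add(32, Rational(-29, 7)), 4) = Mul(Rational(195, 7), 4) = Rational(780, 7)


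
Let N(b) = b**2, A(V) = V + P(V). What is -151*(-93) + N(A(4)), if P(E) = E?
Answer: 14107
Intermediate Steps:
A(V) = 2*V (A(V) = V + V = 2*V)
-151*(-93) + N(A(4)) = -151*(-93) + (2*4)**2 = 14043 + 8**2 = 14043 + 64 = 14107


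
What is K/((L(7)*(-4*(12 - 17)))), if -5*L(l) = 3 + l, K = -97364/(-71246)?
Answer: -24341/712460 ≈ -0.034165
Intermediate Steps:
K = 48682/35623 (K = -97364*(-1/71246) = 48682/35623 ≈ 1.3666)
L(l) = -3/5 - l/5 (L(l) = -(3 + l)/5 = -3/5 - l/5)
K/((L(7)*(-4*(12 - 17)))) = 48682/(35623*(((-3/5 - 1/5*7)*(-4*(12 - 17))))) = 48682/(35623*(((-3/5 - 7/5)*(-4*(-5))))) = 48682/(35623*((-2*20))) = (48682/35623)/(-40) = (48682/35623)*(-1/40) = -24341/712460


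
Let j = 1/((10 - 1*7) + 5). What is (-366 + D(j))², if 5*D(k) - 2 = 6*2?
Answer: 3297856/25 ≈ 1.3191e+5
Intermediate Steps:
j = ⅛ (j = 1/((10 - 7) + 5) = 1/(3 + 5) = 1/8 = ⅛ ≈ 0.12500)
D(k) = 14/5 (D(k) = ⅖ + (6*2)/5 = ⅖ + (⅕)*12 = ⅖ + 12/5 = 14/5)
(-366 + D(j))² = (-366 + 14/5)² = (-1816/5)² = 3297856/25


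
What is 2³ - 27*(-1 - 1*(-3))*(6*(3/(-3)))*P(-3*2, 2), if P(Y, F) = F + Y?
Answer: -1288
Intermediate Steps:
2³ - 27*(-1 - 1*(-3))*(6*(3/(-3)))*P(-3*2, 2) = 2³ - 27*(-1 - 1*(-3))*(6*(3/(-3)))*(2 - 3*2) = 8 - 27*(-1 + 3)*(6*(3*(-⅓)))*(2 - 6) = 8 - 27*2*(6*(-1))*(-4) = 8 - 27*2*(-6)*(-4) = 8 - (-324)*(-4) = 8 - 27*48 = 8 - 1296 = -1288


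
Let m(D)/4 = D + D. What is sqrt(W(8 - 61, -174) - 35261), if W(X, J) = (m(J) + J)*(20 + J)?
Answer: sqrt(205903) ≈ 453.77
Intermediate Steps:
m(D) = 8*D (m(D) = 4*(D + D) = 4*(2*D) = 8*D)
W(X, J) = 9*J*(20 + J) (W(X, J) = (8*J + J)*(20 + J) = (9*J)*(20 + J) = 9*J*(20 + J))
sqrt(W(8 - 61, -174) - 35261) = sqrt(9*(-174)*(20 - 174) - 35261) = sqrt(9*(-174)*(-154) - 35261) = sqrt(241164 - 35261) = sqrt(205903)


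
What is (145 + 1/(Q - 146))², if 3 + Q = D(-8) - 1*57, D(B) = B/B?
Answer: 883516176/42025 ≈ 21024.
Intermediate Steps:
D(B) = 1
Q = -59 (Q = -3 + (1 - 1*57) = -3 + (1 - 57) = -3 - 56 = -59)
(145 + 1/(Q - 146))² = (145 + 1/(-59 - 146))² = (145 + 1/(-205))² = (145 - 1/205)² = (29724/205)² = 883516176/42025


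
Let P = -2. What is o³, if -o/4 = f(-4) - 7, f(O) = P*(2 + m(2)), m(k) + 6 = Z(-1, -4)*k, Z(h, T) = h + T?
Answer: -592704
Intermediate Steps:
Z(h, T) = T + h
m(k) = -6 - 5*k (m(k) = -6 + (-4 - 1)*k = -6 - 5*k)
f(O) = 28 (f(O) = -2*(2 + (-6 - 5*2)) = -2*(2 + (-6 - 10)) = -2*(2 - 16) = -2*(-14) = 28)
o = -84 (o = -4*(28 - 7) = -4*21 = -84)
o³ = (-84)³ = -592704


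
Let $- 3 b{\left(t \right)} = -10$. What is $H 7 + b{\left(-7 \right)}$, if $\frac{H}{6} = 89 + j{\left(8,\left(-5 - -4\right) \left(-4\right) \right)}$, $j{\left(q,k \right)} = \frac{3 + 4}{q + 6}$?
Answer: $\frac{11287}{3} \approx 3762.3$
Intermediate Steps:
$b{\left(t \right)} = \frac{10}{3}$ ($b{\left(t \right)} = \left(- \frac{1}{3}\right) \left(-10\right) = \frac{10}{3}$)
$j{\left(q,k \right)} = \frac{7}{6 + q}$
$H = 537$ ($H = 6 \left(89 + \frac{7}{6 + 8}\right) = 6 \left(89 + \frac{7}{14}\right) = 6 \left(89 + 7 \cdot \frac{1}{14}\right) = 6 \left(89 + \frac{1}{2}\right) = 6 \cdot \frac{179}{2} = 537$)
$H 7 + b{\left(-7 \right)} = 537 \cdot 7 + \frac{10}{3} = 3759 + \frac{10}{3} = \frac{11287}{3}$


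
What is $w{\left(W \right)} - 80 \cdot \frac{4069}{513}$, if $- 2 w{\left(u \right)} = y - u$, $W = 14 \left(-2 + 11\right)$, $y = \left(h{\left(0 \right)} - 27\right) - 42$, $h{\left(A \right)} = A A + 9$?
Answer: $- \frac{277811}{513} \approx -541.54$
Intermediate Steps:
$h{\left(A \right)} = 9 + A^{2}$ ($h{\left(A \right)} = A^{2} + 9 = 9 + A^{2}$)
$y = -60$ ($y = \left(\left(9 + 0^{2}\right) - 27\right) - 42 = \left(\left(9 + 0\right) - 27\right) - 42 = \left(9 - 27\right) - 42 = -18 - 42 = -60$)
$W = 126$ ($W = 14 \cdot 9 = 126$)
$w{\left(u \right)} = 30 + \frac{u}{2}$ ($w{\left(u \right)} = - \frac{-60 - u}{2} = 30 + \frac{u}{2}$)
$w{\left(W \right)} - 80 \cdot \frac{4069}{513} = \left(30 + \frac{1}{2} \cdot 126\right) - 80 \cdot \frac{4069}{513} = \left(30 + 63\right) - 80 \cdot 4069 \cdot \frac{1}{513} = 93 - \frac{325520}{513} = - \frac{277811}{513}$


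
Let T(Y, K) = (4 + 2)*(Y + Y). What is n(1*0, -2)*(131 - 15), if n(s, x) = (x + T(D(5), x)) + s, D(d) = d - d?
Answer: -232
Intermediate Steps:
D(d) = 0
T(Y, K) = 12*Y (T(Y, K) = 6*(2*Y) = 12*Y)
n(s, x) = s + x (n(s, x) = (x + 12*0) + s = (x + 0) + s = x + s = s + x)
n(1*0, -2)*(131 - 15) = (1*0 - 2)*(131 - 15) = (0 - 2)*116 = -2*116 = -232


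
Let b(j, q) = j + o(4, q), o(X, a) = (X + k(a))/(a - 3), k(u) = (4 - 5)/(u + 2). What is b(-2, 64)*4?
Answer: -15578/2013 ≈ -7.7387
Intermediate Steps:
k(u) = -1/(2 + u)
o(X, a) = (X - 1/(2 + a))/(-3 + a) (o(X, a) = (X - 1/(2 + a))/(a - 3) = (X - 1/(2 + a))/(-3 + a))
b(j, q) = j + (7 + 4*q)/((-3 + q)*(2 + q)) (b(j, q) = j + (-1 + 4*(2 + q))/((-3 + q)*(2 + q)) = j + (-1 + (8 + 4*q))/((-3 + q)*(2 + q)) = j + (7 + 4*q)/((-3 + q)*(2 + q)))
b(-2, 64)*4 = (-2 + (4 - 1/(2 + 64))/(-3 + 64))*4 = (-2 + (4 - 1/66)/61)*4 = (-2 + (1/61)*(263/66))*4 = (-2 + 263/4026)*4 = -7789/4026*4 = -15578/2013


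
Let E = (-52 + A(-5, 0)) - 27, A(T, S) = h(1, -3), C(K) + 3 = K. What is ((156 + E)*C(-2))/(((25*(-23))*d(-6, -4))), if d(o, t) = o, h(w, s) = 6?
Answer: -83/690 ≈ -0.12029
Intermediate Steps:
C(K) = -3 + K
A(T, S) = 6
E = -73 (E = (-52 + 6) - 27 = -46 - 27 = -73)
((156 + E)*C(-2))/(((25*(-23))*d(-6, -4))) = ((156 - 73)*(-3 - 2))/(((25*(-23))*(-6))) = (83*(-5))/((-575*(-6))) = -415/3450 = -415*1/3450 = -83/690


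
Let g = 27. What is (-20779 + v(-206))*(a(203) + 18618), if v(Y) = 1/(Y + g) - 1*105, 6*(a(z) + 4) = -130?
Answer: -69502548383/179 ≈ -3.8828e+8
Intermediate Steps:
a(z) = -77/3 (a(z) = -4 + (⅙)*(-130) = -4 - 65/3 = -77/3)
v(Y) = -105 + 1/(27 + Y) (v(Y) = 1/(Y + 27) - 1*105 = 1/(27 + Y) - 105 = -105 + 1/(27 + Y))
(-20779 + v(-206))*(a(203) + 18618) = (-20779 + (-2834 - 105*(-206))/(27 - 206))*(-77/3 + 18618) = (-20779 + (-2834 + 21630)/(-179))*(55777/3) = (-20779 - 1/179*18796)*(55777/3) = (-20779 - 18796/179)*(55777/3) = -3738237/179*55777/3 = -69502548383/179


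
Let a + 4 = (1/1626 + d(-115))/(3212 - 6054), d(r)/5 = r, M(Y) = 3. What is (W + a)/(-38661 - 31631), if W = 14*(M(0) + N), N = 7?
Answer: -629403461/324825798864 ≈ -0.0019377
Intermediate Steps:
d(r) = 5*r
W = 140 (W = 14*(3 + 7) = 14*10 = 140)
a = -17549419/4621092 (a = -4 + (1/1626 + 5*(-115))/(3212 - 6054) = -4 + (1/1626 - 575)/(-2842) = -4 - 934949/1626*(-1/2842) = -4 + 934949/4621092 = -17549419/4621092 ≈ -3.7977)
(W + a)/(-38661 - 31631) = (140 - 17549419/4621092)/(-38661 - 31631) = (629403461/4621092)/(-70292) = (629403461/4621092)*(-1/70292) = -629403461/324825798864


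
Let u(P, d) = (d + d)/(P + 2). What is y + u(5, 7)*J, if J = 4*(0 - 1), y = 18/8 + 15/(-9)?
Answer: -89/12 ≈ -7.4167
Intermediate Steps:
y = 7/12 (y = 18*(⅛) + 15*(-⅑) = 9/4 - 5/3 = 7/12 ≈ 0.58333)
u(P, d) = 2*d/(2 + P) (u(P, d) = (2*d)/(2 + P) = 2*d/(2 + P))
J = -4 (J = 4*(-1) = -4)
y + u(5, 7)*J = 7/12 + (2*7/(2 + 5))*(-4) = 7/12 + (2*7/7)*(-4) = 7/12 + (2*7*(⅐))*(-4) = 7/12 + 2*(-4) = 7/12 - 8 = -89/12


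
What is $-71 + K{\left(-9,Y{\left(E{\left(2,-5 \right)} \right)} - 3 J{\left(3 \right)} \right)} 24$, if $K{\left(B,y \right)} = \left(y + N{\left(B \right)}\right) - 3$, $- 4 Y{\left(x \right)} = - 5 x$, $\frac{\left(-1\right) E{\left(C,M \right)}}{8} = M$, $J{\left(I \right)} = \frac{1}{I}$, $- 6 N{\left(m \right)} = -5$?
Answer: $1053$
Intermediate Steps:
$N{\left(m \right)} = \frac{5}{6}$ ($N{\left(m \right)} = \left(- \frac{1}{6}\right) \left(-5\right) = \frac{5}{6}$)
$E{\left(C,M \right)} = - 8 M$
$Y{\left(x \right)} = \frac{5 x}{4}$ ($Y{\left(x \right)} = - \frac{\left(-5\right) x}{4} = \frac{5 x}{4}$)
$K{\left(B,y \right)} = - \frac{13}{6} + y$ ($K{\left(B,y \right)} = \left(y + \frac{5}{6}\right) - 3 = \left(\frac{5}{6} + y\right) - 3 = - \frac{13}{6} + y$)
$-71 + K{\left(-9,Y{\left(E{\left(2,-5 \right)} \right)} - 3 J{\left(3 \right)} \right)} 24 = -71 + \left(- \frac{13}{6} - \left(1 - \left(-10\right) \left(-5\right)\right)\right) 24 = -71 + \left(- \frac{13}{6} + \left(\frac{5}{4} \cdot 40 - 1\right)\right) 24 = -71 + \left(- \frac{13}{6} + \left(50 - 1\right)\right) 24 = -71 + \left(- \frac{13}{6} + 49\right) 24 = -71 + \frac{281}{6} \cdot 24 = -71 + 1124 = 1053$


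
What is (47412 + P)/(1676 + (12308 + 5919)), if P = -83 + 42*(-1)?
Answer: 47287/19903 ≈ 2.3759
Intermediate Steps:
P = -125 (P = -83 - 42 = -125)
(47412 + P)/(1676 + (12308 + 5919)) = (47412 - 125)/(1676 + (12308 + 5919)) = 47287/(1676 + 18227) = 47287/19903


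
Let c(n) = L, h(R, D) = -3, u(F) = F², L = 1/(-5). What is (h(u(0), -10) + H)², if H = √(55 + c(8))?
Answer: (15 - √1370)²/25 ≈ 19.384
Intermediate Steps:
L = -⅕ ≈ -0.20000
c(n) = -⅕
H = √1370/5 (H = √(55 - ⅕) = √(274/5) = √1370/5 ≈ 7.4027)
(h(u(0), -10) + H)² = (-3 + √1370/5)²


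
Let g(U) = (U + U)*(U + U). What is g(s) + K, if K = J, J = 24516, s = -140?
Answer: 102916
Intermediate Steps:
K = 24516
g(U) = 4*U² (g(U) = (2*U)*(2*U) = 4*U²)
g(s) + K = 4*(-140)² + 24516 = 4*19600 + 24516 = 78400 + 24516 = 102916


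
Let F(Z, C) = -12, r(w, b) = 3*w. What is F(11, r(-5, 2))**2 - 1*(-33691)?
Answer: 33835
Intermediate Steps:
F(11, r(-5, 2))**2 - 1*(-33691) = (-12)**2 - 1*(-33691) = 144 + 33691 = 33835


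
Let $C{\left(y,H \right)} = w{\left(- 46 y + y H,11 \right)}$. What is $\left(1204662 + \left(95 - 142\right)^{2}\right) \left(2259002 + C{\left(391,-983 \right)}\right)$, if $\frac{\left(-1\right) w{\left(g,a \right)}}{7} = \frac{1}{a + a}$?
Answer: $\frac{59979119612227}{22} \approx 2.7263 \cdot 10^{12}$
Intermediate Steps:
$w{\left(g,a \right)} = - \frac{7}{2 a}$ ($w{\left(g,a \right)} = - \frac{7}{a + a} = - \frac{7}{2 a}$)
$C{\left(y,H \right)} = - \frac{7}{22}$ ($C{\left(y,H \right)} = - \frac{7}{2 \cdot 11} = \left(- \frac{7}{2}\right) \frac{1}{11} = - \frac{7}{22}$)
$\left(1204662 + \left(95 - 142\right)^{2}\right) \left(2259002 + C{\left(391,-983 \right)}\right) = \left(1204662 + \left(95 - 142\right)^{2}\right) \left(2259002 - \frac{7}{22}\right) = \left(1204662 + \left(-47\right)^{2}\right) \frac{49698037}{22} = \left(1204662 + 2209\right) \frac{49698037}{22} = 1206871 \cdot \frac{49698037}{22} = \frac{59979119612227}{22}$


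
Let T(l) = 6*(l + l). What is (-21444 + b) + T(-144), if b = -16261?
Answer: -39433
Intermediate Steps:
T(l) = 12*l (T(l) = 6*(2*l) = 12*l)
(-21444 + b) + T(-144) = (-21444 - 16261) + 12*(-144) = -37705 - 1728 = -39433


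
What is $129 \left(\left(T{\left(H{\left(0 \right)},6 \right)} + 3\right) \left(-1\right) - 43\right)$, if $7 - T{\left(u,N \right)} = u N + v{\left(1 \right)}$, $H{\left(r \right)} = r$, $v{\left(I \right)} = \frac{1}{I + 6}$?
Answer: $- \frac{47730}{7} \approx -6818.6$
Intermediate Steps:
$v{\left(I \right)} = \frac{1}{6 + I}$
$T{\left(u,N \right)} = \frac{48}{7} - N u$ ($T{\left(u,N \right)} = 7 - \left(u N + \frac{1}{6 + 1}\right) = 7 - \left(N u + \frac{1}{7}\right) = 7 - \left(\frac{1}{7} + N u\right) = \frac{48}{7} - N u$)
$129 \left(\left(T{\left(H{\left(0 \right)},6 \right)} + 3\right) \left(-1\right) - 43\right) = 129 \left(\left(\left(\frac{48}{7} - 6 \cdot 0\right) + 3\right) \left(-1\right) - 43\right) = 129 \left(\left(\left(\frac{48}{7} + 0\right) + 3\right) \left(-1\right) - 43\right) = 129 \left(\left(\frac{48}{7} + 3\right) \left(-1\right) - 43\right) = 129 \left(\frac{69}{7} \left(-1\right) - 43\right) = 129 \left(- \frac{69}{7} - 43\right) = 129 \left(- \frac{370}{7}\right) = - \frac{47730}{7}$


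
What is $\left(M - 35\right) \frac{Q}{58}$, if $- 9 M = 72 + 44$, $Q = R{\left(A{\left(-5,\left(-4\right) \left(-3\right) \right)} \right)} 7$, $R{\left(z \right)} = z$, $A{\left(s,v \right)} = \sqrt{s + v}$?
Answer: $- \frac{3017 \sqrt{7}}{522} \approx -15.292$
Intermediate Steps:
$Q = 7 \sqrt{7}$ ($Q = \sqrt{-5 - -12} \cdot 7 = \sqrt{-5 + 12} \cdot 7 = \sqrt{7} \cdot 7 = 7 \sqrt{7} \approx 18.52$)
$M = - \frac{116}{9}$ ($M = - \frac{72 + 44}{9} = \left(- \frac{1}{9}\right) 116 = - \frac{116}{9} \approx -12.889$)
$\left(M - 35\right) \frac{Q}{58} = \left(- \frac{116}{9} - 35\right) \frac{7 \sqrt{7}}{58} = - \frac{431 \cdot 7 \sqrt{7} \cdot \frac{1}{58}}{9} = - \frac{431 \frac{7 \sqrt{7}}{58}}{9} = - \frac{3017 \sqrt{7}}{522}$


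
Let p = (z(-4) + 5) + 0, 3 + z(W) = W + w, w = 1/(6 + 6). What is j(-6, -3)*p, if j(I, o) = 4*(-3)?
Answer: 23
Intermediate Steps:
w = 1/12 ≈ 0.083333
j(I, o) = -12
z(W) = -35/12 + W (z(W) = -3 + (W + 1/12) = -3 + (1/12 + W) = -35/12 + W)
p = -23/12 (p = ((-35/12 - 4) + 5) + 0 = (-83/12 + 5) + 0 = -23/12 + 0 = -23/12 ≈ -1.9167)
j(-6, -3)*p = -12*(-23/12) = 23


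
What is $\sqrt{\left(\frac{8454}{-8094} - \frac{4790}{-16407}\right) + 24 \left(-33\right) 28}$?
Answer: $\frac{i \sqrt{1207084564049270867}}{7377681} \approx 148.92 i$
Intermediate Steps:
$\sqrt{\left(\frac{8454}{-8094} - \frac{4790}{-16407}\right) + 24 \left(-33\right) 28} = \sqrt{\left(8454 \left(- \frac{1}{8094}\right) - - \frac{4790}{16407}\right) - 22176} = \sqrt{\left(- \frac{1409}{1349} + \frac{4790}{16407}\right) - 22176} = \sqrt{- \frac{16655753}{22133043} - 22176} = \sqrt{- \frac{490839017321}{22133043}} = \frac{i \sqrt{1207084564049270867}}{7377681}$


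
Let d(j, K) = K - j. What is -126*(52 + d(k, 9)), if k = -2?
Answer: -7938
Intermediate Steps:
-126*(52 + d(k, 9)) = -126*(52 + (9 - 1*(-2))) = -126*(52 + (9 + 2)) = -126*(52 + 11) = -126*63 = -7938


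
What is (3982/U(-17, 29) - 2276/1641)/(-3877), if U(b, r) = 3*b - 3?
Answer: 1109561/57259413 ≈ 0.019378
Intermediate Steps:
U(b, r) = -3 + 3*b
(3982/U(-17, 29) - 2276/1641)/(-3877) = (3982/(-3 + 3*(-17)) - 2276/1641)/(-3877) = (3982/(-3 - 51) - 2276*1/1641)*(-1/3877) = (3982/(-54) - 2276/1641)*(-1/3877) = (3982*(-1/54) - 2276/1641)*(-1/3877) = (-1991/27 - 2276/1641)*(-1/3877) = -1109561/14769*(-1/3877) = 1109561/57259413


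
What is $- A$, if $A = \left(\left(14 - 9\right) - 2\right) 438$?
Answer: $-1314$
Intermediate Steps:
$A = 1314$ ($A = \left(5 - 2\right) 438 = 3 \cdot 438 = 1314$)
$- A = \left(-1\right) 1314 = -1314$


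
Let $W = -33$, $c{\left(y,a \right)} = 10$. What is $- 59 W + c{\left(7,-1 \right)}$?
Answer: $1957$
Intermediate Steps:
$- 59 W + c{\left(7,-1 \right)} = \left(-59\right) \left(-33\right) + 10 = 1947 + 10 = 1957$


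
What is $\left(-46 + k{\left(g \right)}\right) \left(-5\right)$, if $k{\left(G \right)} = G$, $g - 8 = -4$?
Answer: $210$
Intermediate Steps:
$g = 4$ ($g = 8 - 4 = 4$)
$\left(-46 + k{\left(g \right)}\right) \left(-5\right) = \left(-46 + 4\right) \left(-5\right) = \left(-42\right) \left(-5\right) = 210$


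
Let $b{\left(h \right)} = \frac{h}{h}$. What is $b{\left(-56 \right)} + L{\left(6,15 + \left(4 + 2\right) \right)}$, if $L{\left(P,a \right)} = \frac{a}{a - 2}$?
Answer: $\frac{40}{19} \approx 2.1053$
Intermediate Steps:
$L{\left(P,a \right)} = \frac{a}{-2 + a}$
$b{\left(h \right)} = 1$
$b{\left(-56 \right)} + L{\left(6,15 + \left(4 + 2\right) \right)} = 1 + \frac{15 + \left(4 + 2\right)}{-2 + \left(15 + \left(4 + 2\right)\right)} = 1 + \frac{15 + 6}{-2 + \left(15 + 6\right)} = 1 + \frac{21}{-2 + 21} = 1 + \frac{21}{19} = \frac{40}{19}$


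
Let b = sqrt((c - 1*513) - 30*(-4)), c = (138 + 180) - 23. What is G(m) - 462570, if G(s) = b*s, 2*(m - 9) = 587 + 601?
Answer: -462570 + 4221*I*sqrt(2) ≈ -4.6257e+5 + 5969.4*I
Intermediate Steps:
c = 295 (c = 318 - 23 = 295)
m = 603 (m = 9 + (587 + 601)/2 = 9 + (1/2)*1188 = 9 + 594 = 603)
b = 7*I*sqrt(2) (b = sqrt((295 - 1*513) - 30*(-4)) = sqrt((295 - 513) + 120) = sqrt(-218 + 120) = sqrt(-98) = 7*I*sqrt(2) ≈ 9.8995*I)
G(s) = 7*I*s*sqrt(2) (G(s) = (7*I*sqrt(2))*s = 7*I*s*sqrt(2))
G(m) - 462570 = 7*I*603*sqrt(2) - 462570 = 4221*I*sqrt(2) - 462570 = -462570 + 4221*I*sqrt(2)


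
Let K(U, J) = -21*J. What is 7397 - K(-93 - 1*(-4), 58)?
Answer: 8615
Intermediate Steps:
7397 - K(-93 - 1*(-4), 58) = 7397 - (-21)*58 = 7397 - 1*(-1218) = 7397 + 1218 = 8615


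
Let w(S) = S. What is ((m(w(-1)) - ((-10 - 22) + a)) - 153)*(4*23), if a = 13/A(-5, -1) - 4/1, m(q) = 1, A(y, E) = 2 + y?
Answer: -30820/3 ≈ -10273.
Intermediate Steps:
a = -25/3 (a = 13/(2 - 5) - 4/1 = 13/(-3) - 4*1 = 13*(-1/3) - 4 = -13/3 - 4 = -25/3 ≈ -8.3333)
((m(w(-1)) - ((-10 - 22) + a)) - 153)*(4*23) = ((1 - ((-10 - 22) - 25/3)) - 153)*(4*23) = ((1 - (-32 - 25/3)) - 153)*92 = ((1 - 1*(-121/3)) - 153)*92 = ((1 + 121/3) - 153)*92 = (124/3 - 153)*92 = -335/3*92 = -30820/3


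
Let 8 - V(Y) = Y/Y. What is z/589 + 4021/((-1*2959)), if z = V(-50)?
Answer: -2347656/1742851 ≈ -1.3470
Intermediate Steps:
V(Y) = 7 (V(Y) = 8 - Y/Y = 8 - 1*1 = 8 - 1 = 7)
z = 7
z/589 + 4021/((-1*2959)) = 7/589 + 4021/((-1*2959)) = 7*(1/589) + 4021/(-2959) = 7/589 + 4021*(-1/2959) = 7/589 - 4021/2959 = -2347656/1742851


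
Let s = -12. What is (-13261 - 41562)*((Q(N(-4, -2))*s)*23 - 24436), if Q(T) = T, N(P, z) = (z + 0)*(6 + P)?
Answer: 1279130236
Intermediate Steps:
N(P, z) = z*(6 + P)
(-13261 - 41562)*((Q(N(-4, -2))*s)*23 - 24436) = (-13261 - 41562)*((-2*(6 - 4)*(-12))*23 - 24436) = -54823*((-2*2*(-12))*23 - 24436) = -54823*(-4*(-12)*23 - 24436) = -54823*(48*23 - 24436) = -54823*(1104 - 24436) = -54823*(-23332) = 1279130236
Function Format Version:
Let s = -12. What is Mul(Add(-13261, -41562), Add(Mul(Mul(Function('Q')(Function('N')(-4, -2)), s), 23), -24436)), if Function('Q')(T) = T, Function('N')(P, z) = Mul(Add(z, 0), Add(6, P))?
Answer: 1279130236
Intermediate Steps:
Function('N')(P, z) = Mul(z, Add(6, P))
Mul(Add(-13261, -41562), Add(Mul(Mul(Function('Q')(Function('N')(-4, -2)), s), 23), -24436)) = Mul(Add(-13261, -41562), Add(Mul(Mul(Mul(-2, Add(6, -4)), -12), 23), -24436)) = Mul(-54823, Add(Mul(Mul(Mul(-2, 2), -12), 23), -24436)) = Mul(-54823, Add(Mul(Mul(-4, -12), 23), -24436)) = Mul(-54823, Add(Mul(48, 23), -24436)) = Mul(-54823, Add(1104, -24436)) = Mul(-54823, -23332) = 1279130236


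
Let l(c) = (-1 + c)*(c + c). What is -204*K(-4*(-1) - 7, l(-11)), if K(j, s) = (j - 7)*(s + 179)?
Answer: 903720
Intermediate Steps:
l(c) = 2*c*(-1 + c) (l(c) = (-1 + c)*(2*c) = 2*c*(-1 + c))
K(j, s) = (-7 + j)*(179 + s)
-204*K(-4*(-1) - 7, l(-11)) = -204*(-1253 - 14*(-11)*(-1 - 11) + 179*(-4*(-1) - 7) + (-4*(-1) - 7)*(2*(-11)*(-1 - 11))) = -204*(-1253 - 14*(-11)*(-12) + 179*(4 - 7) + (4 - 7)*(2*(-11)*(-12))) = -204*(-1253 - 7*264 + 179*(-3) - 3*264) = -204*(-1253 - 1848 - 537 - 792) = -204*(-4430) = 903720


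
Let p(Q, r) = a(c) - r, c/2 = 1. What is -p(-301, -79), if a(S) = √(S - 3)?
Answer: -79 - I ≈ -79.0 - 1.0*I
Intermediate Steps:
c = 2 (c = 2*1 = 2)
a(S) = √(-3 + S)
p(Q, r) = I - r (p(Q, r) = √(-3 + 2) - r = √(-1) - r = I - r)
-p(-301, -79) = -(I - 1*(-79)) = -(I + 79) = -(79 + I) = -79 - I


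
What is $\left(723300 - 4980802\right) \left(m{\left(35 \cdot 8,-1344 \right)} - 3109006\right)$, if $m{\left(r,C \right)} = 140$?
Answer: $13236003212732$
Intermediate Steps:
$\left(723300 - 4980802\right) \left(m{\left(35 \cdot 8,-1344 \right)} - 3109006\right) = \left(723300 - 4980802\right) \left(140 - 3109006\right) = \left(-4257502\right) \left(-3108866\right) = 13236003212732$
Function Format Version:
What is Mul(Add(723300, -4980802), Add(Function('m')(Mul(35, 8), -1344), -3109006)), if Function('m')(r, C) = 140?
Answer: 13236003212732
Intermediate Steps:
Mul(Add(723300, -4980802), Add(Function('m')(Mul(35, 8), -1344), -3109006)) = Mul(Add(723300, -4980802), Add(140, -3109006)) = Mul(-4257502, -3108866) = 13236003212732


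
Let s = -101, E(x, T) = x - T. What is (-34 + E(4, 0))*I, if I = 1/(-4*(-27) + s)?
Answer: -30/7 ≈ -4.2857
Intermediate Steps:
I = 1/7 (I = 1/(-4*(-27) - 101) = 1/(108 - 101) = 1/7 ≈ 0.14286)
(-34 + E(4, 0))*I = (-34 + (4 - 1*0))*(1/7) = (-34 + (4 + 0))*(1/7) = (-34 + 4)*(1/7) = -30*1/7 = -30/7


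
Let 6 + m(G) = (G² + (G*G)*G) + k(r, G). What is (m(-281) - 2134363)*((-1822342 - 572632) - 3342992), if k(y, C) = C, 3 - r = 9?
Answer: 139109698453180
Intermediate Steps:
r = -6 (r = 3 - 1*9 = 3 - 9 = -6)
m(G) = -6 + G + G² + G³ (m(G) = -6 + ((G² + (G*G)*G) + G) = -6 + ((G² + G²*G) + G) = -6 + ((G² + G³) + G) = -6 + (G + G² + G³) = -6 + G + G² + G³)
(m(-281) - 2134363)*((-1822342 - 572632) - 3342992) = ((-6 - 281 + (-281)² + (-281)³) - 2134363)*((-1822342 - 572632) - 3342992) = ((-6 - 281 + 78961 - 22188041) - 2134363)*(-2394974 - 3342992) = (-22109367 - 2134363)*(-5737966) = -24243730*(-5737966) = 139109698453180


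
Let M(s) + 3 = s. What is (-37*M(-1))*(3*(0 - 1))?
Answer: -444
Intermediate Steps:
M(s) = -3 + s
(-37*M(-1))*(3*(0 - 1)) = (-37*(-3 - 1))*(3*(0 - 1)) = (-37*(-4))*(3*(-1)) = 148*(-3) = -444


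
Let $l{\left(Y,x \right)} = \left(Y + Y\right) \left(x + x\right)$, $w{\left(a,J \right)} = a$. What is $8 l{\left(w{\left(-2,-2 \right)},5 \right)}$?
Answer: $-320$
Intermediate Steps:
$l{\left(Y,x \right)} = 4 Y x$ ($l{\left(Y,x \right)} = 2 Y 2 x = 4 Y x$)
$8 l{\left(w{\left(-2,-2 \right)},5 \right)} = 8 \cdot 4 \left(-2\right) 5 = 8 \left(-40\right) = -320$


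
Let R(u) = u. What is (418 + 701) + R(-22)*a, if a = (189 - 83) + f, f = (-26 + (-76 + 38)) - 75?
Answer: 1845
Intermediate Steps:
f = -139 (f = (-26 - 38) - 75 = -64 - 75 = -139)
a = -33 (a = (189 - 83) - 139 = 106 - 139 = -33)
(418 + 701) + R(-22)*a = (418 + 701) - 22*(-33) = 1119 + 726 = 1845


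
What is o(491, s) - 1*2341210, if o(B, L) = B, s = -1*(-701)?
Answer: -2340719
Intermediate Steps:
s = 701
o(491, s) - 1*2341210 = 491 - 1*2341210 = 491 - 2341210 = -2340719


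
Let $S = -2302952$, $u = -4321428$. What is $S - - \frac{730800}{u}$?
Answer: $- \frac{829336832188}{360119} \approx -2.303 \cdot 10^{6}$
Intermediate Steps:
$S - - \frac{730800}{u} = -2302952 - - \frac{730800}{-4321428} = -2302952 - \left(-730800\right) \left(- \frac{1}{4321428}\right) = -2302952 - \frac{60900}{360119} = - \frac{829336832188}{360119}$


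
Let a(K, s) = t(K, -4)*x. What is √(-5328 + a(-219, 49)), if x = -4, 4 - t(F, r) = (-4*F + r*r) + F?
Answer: 2*I*√663 ≈ 51.498*I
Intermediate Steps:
t(F, r) = 4 - r² + 3*F (t(F, r) = 4 - ((-4*F + r*r) + F) = 4 - ((-4*F + r²) + F) = 4 - ((r² - 4*F) + F) = 4 - (r² - 3*F) = 4 + (-r² + 3*F) = 4 - r² + 3*F)
a(K, s) = 48 - 12*K (a(K, s) = (4 - 1*(-4)² + 3*K)*(-4) = (4 - 1*16 + 3*K)*(-4) = (4 - 16 + 3*K)*(-4) = (-12 + 3*K)*(-4) = 48 - 12*K)
√(-5328 + a(-219, 49)) = √(-5328 + (48 - 12*(-219))) = √(-5328 + (48 + 2628)) = √(-5328 + 2676) = √(-2652) = 2*I*√663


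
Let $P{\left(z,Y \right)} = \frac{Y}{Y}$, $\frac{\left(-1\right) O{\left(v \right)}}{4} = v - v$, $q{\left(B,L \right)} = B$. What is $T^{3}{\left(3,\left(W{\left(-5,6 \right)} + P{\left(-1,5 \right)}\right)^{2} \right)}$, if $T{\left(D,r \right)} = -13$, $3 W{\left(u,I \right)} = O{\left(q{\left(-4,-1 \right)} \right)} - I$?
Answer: $-2197$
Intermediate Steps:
$O{\left(v \right)} = 0$ ($O{\left(v \right)} = - 4 \left(v - v\right) = \left(-4\right) 0 = 0$)
$P{\left(z,Y \right)} = 1$
$W{\left(u,I \right)} = - \frac{I}{3}$ ($W{\left(u,I \right)} = \frac{0 - I}{3} = \frac{\left(-1\right) I}{3} = - \frac{I}{3}$)
$T^{3}{\left(3,\left(W{\left(-5,6 \right)} + P{\left(-1,5 \right)}\right)^{2} \right)} = \left(-13\right)^{3} = -2197$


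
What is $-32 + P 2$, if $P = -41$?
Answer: $-114$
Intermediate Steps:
$-32 + P 2 = -32 - 82 = -114$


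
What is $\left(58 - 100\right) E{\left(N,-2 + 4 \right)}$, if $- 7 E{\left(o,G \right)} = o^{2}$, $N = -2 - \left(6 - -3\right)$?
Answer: $726$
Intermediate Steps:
$N = -11$ ($N = -2 - \left(6 + 3\right) = -2 - 9 = -11$)
$E{\left(o,G \right)} = - \frac{o^{2}}{7}$
$\left(58 - 100\right) E{\left(N,-2 + 4 \right)} = \left(58 - 100\right) \left(- \frac{\left(-11\right)^{2}}{7}\right) = - 42 \left(\left(- \frac{1}{7}\right) 121\right) = \left(-42\right) \left(- \frac{121}{7}\right) = 726$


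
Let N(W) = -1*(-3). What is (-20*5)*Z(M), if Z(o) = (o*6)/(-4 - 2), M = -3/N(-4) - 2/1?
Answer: -300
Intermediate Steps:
N(W) = 3
M = -3 (M = -3/3 - 2/1 = -3*⅓ - 2*1 = -1 - 2 = -3)
Z(o) = -o (Z(o) = (6*o)/(-6) = (6*o)*(-⅙) = -o)
(-20*5)*Z(M) = (-20*5)*(-1*(-3)) = -100*3 = -300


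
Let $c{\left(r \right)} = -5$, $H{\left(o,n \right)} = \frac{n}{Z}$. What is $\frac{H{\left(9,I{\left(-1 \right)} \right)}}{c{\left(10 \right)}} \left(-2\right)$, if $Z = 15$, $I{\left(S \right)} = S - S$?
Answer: $0$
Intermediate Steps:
$I{\left(S \right)} = 0$
$H{\left(o,n \right)} = \frac{n}{15}$
$\frac{H{\left(9,I{\left(-1 \right)} \right)}}{c{\left(10 \right)}} \left(-2\right) = \frac{\frac{1}{15} \cdot 0}{-5} \left(-2\right) = 0 \left(- \frac{1}{5}\right) \left(-2\right) = 0 \left(-2\right) = 0$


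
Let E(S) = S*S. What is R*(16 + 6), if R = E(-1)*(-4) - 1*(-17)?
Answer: 286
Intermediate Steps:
E(S) = S**2
R = 13 (R = (-1)**2*(-4) - 1*(-17) = 1*(-4) + 17 = -4 + 17 = 13)
R*(16 + 6) = 13*(16 + 6) = 13*22 = 286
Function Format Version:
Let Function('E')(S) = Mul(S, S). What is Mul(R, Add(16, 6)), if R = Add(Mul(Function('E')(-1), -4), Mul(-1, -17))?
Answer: 286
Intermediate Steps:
Function('E')(S) = Pow(S, 2)
R = 13 (R = Add(Mul(Pow(-1, 2), -4), Mul(-1, -17)) = Add(Mul(1, -4), 17) = Add(-4, 17) = 13)
Mul(R, Add(16, 6)) = Mul(13, Add(16, 6)) = Mul(13, 22) = 286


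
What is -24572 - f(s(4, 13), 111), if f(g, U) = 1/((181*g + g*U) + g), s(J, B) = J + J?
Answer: -57596769/2344 ≈ -24572.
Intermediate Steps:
s(J, B) = 2*J
f(g, U) = 1/(182*g + U*g) (f(g, U) = 1/((181*g + U*g) + g) = 1/(182*g + U*g))
-24572 - f(s(4, 13), 111) = -24572 - 1/((2*4)*(182 + 111)) = -24572 - 1/(8*293) = -24572 - 1*1/2344 = -24572 - 1/2344 = -57596769/2344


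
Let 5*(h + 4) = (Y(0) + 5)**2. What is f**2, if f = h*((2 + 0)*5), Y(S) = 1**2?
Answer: 1024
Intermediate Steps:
Y(S) = 1
h = 16/5 (h = -4 + (1 + 5)**2/5 = -4 + (1/5)*6**2 = -4 + (1/5)*36 = -4 + 36/5 = 16/5 ≈ 3.2000)
f = 32 (f = 16*((2 + 0)*5)/5 = 16*(2*5)/5 = (16/5)*10 = 32)
f**2 = 32**2 = 1024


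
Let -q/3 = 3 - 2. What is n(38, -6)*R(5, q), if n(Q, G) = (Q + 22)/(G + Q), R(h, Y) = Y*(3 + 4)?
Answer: -315/8 ≈ -39.375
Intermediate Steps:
q = -3 (q = -3*(3 - 2) = -3*1 = -3)
R(h, Y) = 7*Y (R(h, Y) = Y*7 = 7*Y)
n(Q, G) = (22 + Q)/(G + Q)
n(38, -6)*R(5, q) = ((22 + 38)/(-6 + 38))*(7*(-3)) = (60/32)*(-21) = ((1/32)*60)*(-21) = (15/8)*(-21) = -315/8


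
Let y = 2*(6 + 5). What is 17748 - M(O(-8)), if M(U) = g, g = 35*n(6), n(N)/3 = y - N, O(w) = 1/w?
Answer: 16068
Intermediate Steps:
y = 22 (y = 2*11 = 22)
n(N) = 66 - 3*N (n(N) = 3*(22 - N) = 66 - 3*N)
g = 1680 (g = 35*(66 - 3*6) = 35*(66 - 18) = 35*48 = 1680)
M(U) = 1680
17748 - M(O(-8)) = 17748 - 1*1680 = 17748 - 1680 = 16068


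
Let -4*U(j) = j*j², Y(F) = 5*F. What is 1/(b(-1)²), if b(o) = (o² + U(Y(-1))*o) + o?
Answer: 16/15625 ≈ 0.0010240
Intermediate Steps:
U(j) = -j³/4 (U(j) = -j*j²/4 = -j³/4)
b(o) = o² + 129*o/4 (b(o) = (o² + (-(5*(-1))³/4)*o) + o = (o² + (-¼*(-5)³)*o) + o = (o² + (-¼*(-125))*o) + o = (o² + 125*o/4) + o = o² + 129*o/4)
1/(b(-1)²) = 1/(((¼)*(-1)*(129 + 4*(-1)))²) = 1/(((¼)*(-1)*(129 - 4))²) = 1/(((¼)*(-1)*125)²) = 1/((-125/4)²) = 1/(15625/16) = 16/15625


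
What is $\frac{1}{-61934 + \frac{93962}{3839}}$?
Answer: $- \frac{349}{21606424} \approx -1.6153 \cdot 10^{-5}$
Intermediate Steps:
$\frac{1}{-61934 + \frac{93962}{3839}} = \frac{1}{-61934 + 93962 \cdot \frac{1}{3839}} = \frac{1}{-61934 + \frac{8542}{349}} = \frac{1}{- \frac{21606424}{349}} = - \frac{349}{21606424}$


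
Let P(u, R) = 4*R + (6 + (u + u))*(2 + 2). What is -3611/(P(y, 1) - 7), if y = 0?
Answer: -3611/21 ≈ -171.95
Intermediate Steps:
P(u, R) = 24 + 4*R + 8*u (P(u, R) = 4*R + (6 + 2*u)*4 = 4*R + (24 + 8*u) = 24 + 4*R + 8*u)
-3611/(P(y, 1) - 7) = -3611/((24 + 4*1 + 8*0) - 7) = -3611/((24 + 4 + 0) - 7) = -3611/(28 - 7) = -3611/21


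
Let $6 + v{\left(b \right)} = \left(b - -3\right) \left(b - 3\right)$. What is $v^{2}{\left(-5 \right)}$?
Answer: $100$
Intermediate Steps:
$v{\left(b \right)} = -6 + \left(-3 + b\right) \left(3 + b\right)$ ($v{\left(b \right)} = -6 + \left(b - -3\right) \left(b - 3\right) = -6 + \left(b + 3\right) \left(-3 + b\right) = -6 + \left(3 + b\right) \left(-3 + b\right) = -6 + \left(-3 + b\right) \left(3 + b\right)$)
$v^{2}{\left(-5 \right)} = \left(-15 + \left(-5\right)^{2}\right)^{2} = \left(-15 + 25\right)^{2} = 10^{2} = 100$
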